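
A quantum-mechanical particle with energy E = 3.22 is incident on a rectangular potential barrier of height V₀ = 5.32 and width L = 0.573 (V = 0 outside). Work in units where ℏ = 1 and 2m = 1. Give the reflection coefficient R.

E < V₀: inside the barrier ψ ∝ e^{±κx} with κ = √(2m(V₀ − E))/ℏ = 1.449.
κL = 0.8304, sinh(κL) = 0.9291.
Matching ψ, ψ′ at both faces gives T = [1 + V₀² sinh²(κL) / (4E(V₀ − E))]⁻¹ = 1/1.903 = 0.525.
R = 1 − T = 0.475.

R = 0.475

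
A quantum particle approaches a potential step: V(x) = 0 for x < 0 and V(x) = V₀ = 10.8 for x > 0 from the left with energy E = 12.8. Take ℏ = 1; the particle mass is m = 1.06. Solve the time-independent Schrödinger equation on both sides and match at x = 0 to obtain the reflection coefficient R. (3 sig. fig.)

The wavenumbers are k₁ = √(2mE)/ℏ = 5.209 on the left and k₂ = √(2m(E − V₀))/ℏ = 2.059 on the right.
Matching ψ and ψ′ at x = 0 gives r = (k₁ − k₂)/(k₁ + k₂), so R = r² = 0.1878 and T = 1 − R = 0.8122.

R = 0.188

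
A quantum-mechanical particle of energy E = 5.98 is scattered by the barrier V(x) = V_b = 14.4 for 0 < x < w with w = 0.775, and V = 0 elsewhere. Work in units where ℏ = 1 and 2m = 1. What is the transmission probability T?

E < V_b: inside the barrier ψ ∝ e^{±κx} with κ = √(2m(V_b − E))/ℏ = 2.902.
κw = 2.249, sinh(κw) = 4.686.
Matching ψ, ψ′ at both faces gives T = [1 + V_b² sinh²(κw) / (4E(V_b − E))]⁻¹ = 1/23.60 = 0.0424.

T = 0.0424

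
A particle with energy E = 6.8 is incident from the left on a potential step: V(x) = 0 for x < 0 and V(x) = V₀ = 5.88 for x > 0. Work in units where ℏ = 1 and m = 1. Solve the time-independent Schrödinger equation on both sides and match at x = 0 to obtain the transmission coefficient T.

On each side the TISE gives plane waves with k = √(2m(E − V))/ℏ: k₁ = √(2·1·6.8) = 3.688, k₂ = √(2·1·0.92) = 1.356.
Matching ψ and ψ′ at x = 0 gives r = (k₁ − k₂)/(k₁ + k₂), so R = r² = 0.2136 and T = 1 − R = 0.7864.

T = 0.786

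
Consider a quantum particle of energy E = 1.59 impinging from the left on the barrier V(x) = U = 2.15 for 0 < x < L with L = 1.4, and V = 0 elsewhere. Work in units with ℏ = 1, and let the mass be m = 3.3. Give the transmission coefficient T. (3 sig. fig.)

E < U: inside the barrier ψ ∝ e^{±κx} with κ = √(2m(U − E))/ℏ = 1.922.
κL = 2.691, sinh(κL) = 7.343.
Matching ψ, ψ′ at both faces gives T = [1 + U² sinh²(κL) / (4E(U − E))]⁻¹ = 1/70.98 = 0.0141.

T = 0.0141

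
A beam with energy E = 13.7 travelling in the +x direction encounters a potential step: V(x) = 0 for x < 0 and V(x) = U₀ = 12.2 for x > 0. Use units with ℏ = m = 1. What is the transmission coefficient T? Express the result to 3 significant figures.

On each side the TISE gives plane waves with k = √(2m(E − V))/ℏ: k₁ = √(2·1·13.7) = 5.235, k₂ = √(2·1·1.5) = 1.732.
Continuity of ψ and ψ′ at the step yields the reflection amplitude r = (k₁ − k₂)/(k₁ + k₂) = 0.5028; thus R = |r|² = 0.2528, T = 0.7472.

T = 0.747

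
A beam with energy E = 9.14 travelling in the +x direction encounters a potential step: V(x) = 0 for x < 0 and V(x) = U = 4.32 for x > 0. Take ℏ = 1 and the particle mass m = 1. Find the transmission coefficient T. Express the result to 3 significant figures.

The wavenumbers are k₁ = √(2mE)/ℏ = 4.276 on the left and k₂ = √(2m(E − U))/ℏ = 3.105 on the right.
Continuity of ψ and ψ′ at the step yields the reflection amplitude r = (k₁ − k₂)/(k₁ + k₂) = 0.1586; thus R = |r|² = 0.02516, T = 0.9748.

T = 0.975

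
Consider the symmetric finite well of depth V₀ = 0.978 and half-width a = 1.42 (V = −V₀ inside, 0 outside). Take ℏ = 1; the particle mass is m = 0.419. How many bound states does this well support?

The dimensionless depth is z₀ = a√(2mV₀)/ℏ = 1.42 × √(0.8196) = 1.286.
A new bound state (alternating even/odd) appears each time z₀ passes a multiple of π/2, so N = ⌊2z₀/π⌋ + 1 = ⌊0.8184⌋ + 1 = 1.

N = 1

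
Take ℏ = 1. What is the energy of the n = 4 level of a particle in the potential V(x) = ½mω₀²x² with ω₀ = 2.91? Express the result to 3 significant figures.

E = 13.1

The oscillator eigenvalues are E_n = ℏω₀(n + ½), so E_4 = 2.91 × 4.5 = 13.10.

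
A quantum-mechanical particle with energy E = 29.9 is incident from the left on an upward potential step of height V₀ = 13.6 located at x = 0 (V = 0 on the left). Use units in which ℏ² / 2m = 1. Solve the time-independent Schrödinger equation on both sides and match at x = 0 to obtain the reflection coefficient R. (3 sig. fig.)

R = 0.0227

On each side the TISE gives plane waves with k = √(2m(E − V))/ℏ: k₁ = √(2·½·29.9) = 5.468, k₂ = √(2·½·16.3) = 4.037.
Continuity of ψ and ψ′ at the step yields the reflection amplitude r = (k₁ − k₂)/(k₁ + k₂) = 0.1505; thus R = |r|² = 0.02266, T = 0.9773.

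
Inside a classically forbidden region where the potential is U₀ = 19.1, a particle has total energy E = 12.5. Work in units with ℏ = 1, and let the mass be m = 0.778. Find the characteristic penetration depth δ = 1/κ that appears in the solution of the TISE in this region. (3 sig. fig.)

Since E < U₀ the TISE in this region is ψ'' = κ²ψ with κ = √(2m(U₀ − E))/ℏ.
κ = √(2 × 0.778 × 6.6) = 3.205. The penetration depth is δ = 1/κ = 0.312.

δ = 0.312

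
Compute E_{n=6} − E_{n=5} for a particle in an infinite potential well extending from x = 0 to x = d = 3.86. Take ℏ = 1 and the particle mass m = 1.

ΔE = 3.64

E_n = n²π²ℏ²/(2md²), so ΔE = (6² − 5²) π²ℏ²/(2md²).
ΔE = 11 × π² / (2 × 1 × 3.86²) = 3.643.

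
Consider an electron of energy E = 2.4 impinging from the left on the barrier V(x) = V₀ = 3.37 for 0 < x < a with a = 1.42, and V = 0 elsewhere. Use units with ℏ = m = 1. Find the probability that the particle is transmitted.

Since E < V₀ the interior solution is evanescent with decay constant κ = √(2m(V₀ − E))/ℏ = 1.393.
κa = 1.978, sinh(κa) = 3.544.
Matching ψ, ψ′ at both faces gives T = [1 + V₀² sinh²(κa) / (4E(V₀ − E))]⁻¹ = 1/16.32 = 0.0613.

T = 0.0613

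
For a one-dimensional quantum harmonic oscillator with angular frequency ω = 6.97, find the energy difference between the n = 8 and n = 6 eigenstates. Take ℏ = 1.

E_n = ℏω(n + ½), so ΔE = (8 − 6) ℏω = 2 × 6.97 = 13.94.

ΔE = 13.9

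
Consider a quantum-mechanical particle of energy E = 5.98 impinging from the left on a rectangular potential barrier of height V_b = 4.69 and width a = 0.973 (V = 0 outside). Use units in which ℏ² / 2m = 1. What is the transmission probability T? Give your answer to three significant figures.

E > V_b: inside the barrier k₂ = √(2m(E − V_b))/ℏ = 1.136, k₂a = 1.105.
T = [1 + V_b² sin²(k₂a) / (4E(E − V_b))]⁻¹ = 1/1.569 = 0.637.

T = 0.637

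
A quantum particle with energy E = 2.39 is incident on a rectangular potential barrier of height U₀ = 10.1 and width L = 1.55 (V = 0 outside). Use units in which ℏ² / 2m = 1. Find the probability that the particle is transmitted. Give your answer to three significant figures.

E < U₀: inside the barrier ψ ∝ e^{±κx} with κ = √(2m(U₀ − E))/ℏ = 2.777.
κL = 4.304, sinh(κL) = 36.99.
The exact tunnelling result is T⁻¹ = 1 + U₀² sinh²(κL) / [4E(U₀ − E)] = 1894, so T = 0.000528.

T = 0.000528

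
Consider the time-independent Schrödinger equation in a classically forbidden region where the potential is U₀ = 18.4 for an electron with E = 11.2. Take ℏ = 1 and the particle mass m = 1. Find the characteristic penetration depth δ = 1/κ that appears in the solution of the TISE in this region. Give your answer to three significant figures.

δ = 0.264

Since E < U₀ the TISE in this region is ψ'' = κ²ψ with κ = √(2m(U₀ − E))/ℏ.
κ = √(2 × 1 × 7.2) = 3.795. The penetration depth is δ = 1/κ = 0.264.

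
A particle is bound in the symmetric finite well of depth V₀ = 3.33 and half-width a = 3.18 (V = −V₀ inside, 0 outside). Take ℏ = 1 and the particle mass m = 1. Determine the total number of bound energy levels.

N = 6

Define the well-strength parameter z₀ = (a/ℏ)√(2mV₀) = 3.18 × √(2·1·3.33) = 8.207.
A new bound state (alternating even/odd) appears each time z₀ passes a multiple of π/2, so N = ⌊2z₀/π⌋ + 1 = ⌊5.224⌋ + 1 = 6.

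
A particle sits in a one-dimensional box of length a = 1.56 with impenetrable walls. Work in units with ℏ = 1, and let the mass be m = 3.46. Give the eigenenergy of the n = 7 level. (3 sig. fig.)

E = 28.7

Requiring ψ(0) = ψ(a) = 0 quantises k = nπ/a, hence E_n = ℏ²k²/2m = n²π²ℏ²/(2ma²).
E_7 = 7² × π² / (2 × 3.46 × 1.56²) = 28.72.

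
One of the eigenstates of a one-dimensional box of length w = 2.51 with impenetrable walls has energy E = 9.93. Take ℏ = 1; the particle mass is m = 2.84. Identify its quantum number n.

For an infinite well E_n = n²π²ℏ²/(2mw²), so n = (w/πℏ)√(2mE).
n = (2.51/π) × √(2 × 2.84 × 9.93) = 6.000 → n = 6.

n = 6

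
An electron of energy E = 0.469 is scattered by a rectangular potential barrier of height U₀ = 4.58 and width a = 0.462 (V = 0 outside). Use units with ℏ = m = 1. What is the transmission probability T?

T = 0.107

E < U₀: inside the barrier ψ ∝ e^{±κx} with κ = √(2m(U₀ − E))/ℏ = 2.867.
κa = 1.325, sinh(κa) = 1.748.
The exact tunnelling result is T⁻¹ = 1 + U₀² sinh²(κa) / [4E(U₀ − E)] = 9.307, so T = 0.107.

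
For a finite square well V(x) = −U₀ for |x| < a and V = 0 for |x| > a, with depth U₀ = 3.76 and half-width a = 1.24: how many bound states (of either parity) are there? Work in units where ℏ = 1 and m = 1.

N = 3

The dimensionless depth is z₀ = a√(2mU₀)/ℏ = 1.24 × √(7.520) = 3.400.
A new bound state (alternating even/odd) appears each time z₀ passes a multiple of π/2, so N = ⌊2z₀/π⌋ + 1 = ⌊2.165⌋ + 1 = 3.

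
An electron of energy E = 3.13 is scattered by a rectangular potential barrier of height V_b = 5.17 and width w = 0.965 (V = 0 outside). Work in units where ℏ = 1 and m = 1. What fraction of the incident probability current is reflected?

Since E < V_b the interior solution is evanescent with decay constant κ = √(2m(V_b − E))/ℏ = 2.020.
κw = 1.949, sinh(κw) = 3.440.
Matching ψ, ψ′ at both faces gives T = [1 + V_b² sinh²(κw) / (4E(V_b − E))]⁻¹ = 1/13.39 = 0.0747.
R = 1 − T = 0.925.

R = 0.925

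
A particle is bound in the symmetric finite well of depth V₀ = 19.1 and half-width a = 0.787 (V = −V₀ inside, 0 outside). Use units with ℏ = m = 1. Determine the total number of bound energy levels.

N = 4

Define the well-strength parameter z₀ = (a/ℏ)√(2mV₀) = 0.787 × √(2·1·19.1) = 4.864.
A new bound state (alternating even/odd) appears each time z₀ passes a multiple of π/2, so N = ⌊2z₀/π⌋ + 1 = ⌊3.097⌋ + 1 = 4.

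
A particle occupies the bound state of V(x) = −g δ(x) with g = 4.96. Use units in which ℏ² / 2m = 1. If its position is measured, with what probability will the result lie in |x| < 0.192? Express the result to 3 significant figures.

P = 0.614

The normalised bound state is ψ = √κ e^{−κ|x|} with κ = mg/ℏ² = 2.480.
P(|x| < d) = ∫_{−d}^{d} κ e^{−2κ|x|} dx = 1 − e^{−2κd} = 1 − e^{−0.9523} = 0.6142.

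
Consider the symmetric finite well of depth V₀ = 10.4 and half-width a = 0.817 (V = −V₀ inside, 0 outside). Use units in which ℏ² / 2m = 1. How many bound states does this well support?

The dimensionless depth is z₀ = a√(2mV₀)/ℏ = 0.817 × √(10.40) = 2.635.
The even/odd transcendental equations gain one root per π/2 in z₀, giving N = 1 + ⌊2z₀/π⌋ = 1 + ⌊1.677⌋ = 2.

N = 2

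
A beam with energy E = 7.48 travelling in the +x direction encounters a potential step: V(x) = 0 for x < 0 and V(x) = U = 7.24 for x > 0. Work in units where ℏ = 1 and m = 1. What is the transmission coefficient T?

On each side the TISE gives plane waves with k = √(2m(E − V))/ℏ: k₁ = √(2·1·7.48) = 3.868, k₂ = √(2·1·0.24) = 0.6928.
Matching ψ and ψ′ at x = 0 gives r = (k₁ − k₂)/(k₁ + k₂), so R = r² = 0.4847 and T = 1 − R = 0.5153.

T = 0.515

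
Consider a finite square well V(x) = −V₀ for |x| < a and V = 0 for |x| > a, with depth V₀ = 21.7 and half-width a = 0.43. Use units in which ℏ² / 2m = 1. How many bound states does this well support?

The dimensionless depth is z₀ = a√(2mV₀)/ℏ = 0.43 × √(21.70) = 2.003.
A new bound state (alternating even/odd) appears each time z₀ passes a multiple of π/2, so N = ⌊2z₀/π⌋ + 1 = ⌊1.275⌋ + 1 = 2.

N = 2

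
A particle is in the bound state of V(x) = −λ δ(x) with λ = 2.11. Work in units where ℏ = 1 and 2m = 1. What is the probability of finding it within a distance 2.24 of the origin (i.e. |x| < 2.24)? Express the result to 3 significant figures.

The normalised bound state is ψ = √κ e^{−κ|x|} with κ = mλ/ℏ² = 1.055.
P(|x| < d) = ∫_{−d}^{d} κ e^{−2κ|x|} dx = 1 − e^{−2κd} = 1 − e^{−4.726} = 0.9911.

P = 0.991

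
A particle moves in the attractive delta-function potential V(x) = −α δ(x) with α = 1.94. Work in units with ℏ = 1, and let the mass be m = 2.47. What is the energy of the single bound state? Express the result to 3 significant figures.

E = -4.65

The bound state is ψ(x) = √κ e^{−κ|x|}. The derivative jump ψ'(0⁺) − ψ'(0⁻) = −(2mα/ℏ²)ψ(0) fixes κ = mα/ℏ² = 4.792.
Then E = −ℏ²κ²/(2m) = −mα²/(2ℏ²) = -4.648.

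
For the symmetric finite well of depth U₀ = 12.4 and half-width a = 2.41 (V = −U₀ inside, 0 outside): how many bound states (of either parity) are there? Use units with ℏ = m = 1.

N = 8

Define the well-strength parameter z₀ = (a/ℏ)√(2mU₀) = 2.41 × √(2·1·12.4) = 12.00.
The even/odd transcendental equations gain one root per π/2 in z₀, giving N = 1 + ⌊2z₀/π⌋ = 1 + ⌊7.641⌋ = 8.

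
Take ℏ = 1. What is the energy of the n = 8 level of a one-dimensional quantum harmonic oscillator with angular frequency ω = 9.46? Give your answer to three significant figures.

E = 80.4

The oscillator eigenvalues are E_n = ℏω(n + ½), so E_8 = 9.46 × 8.5 = 80.41.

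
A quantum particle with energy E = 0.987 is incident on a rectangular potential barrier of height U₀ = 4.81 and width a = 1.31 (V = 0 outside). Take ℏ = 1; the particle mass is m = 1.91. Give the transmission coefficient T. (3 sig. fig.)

T = 0.000117

Since E < U₀ the interior solution is evanescent with decay constant κ = √(2m(U₀ − E))/ℏ = 3.821.
κa = 5.006, sinh(κa) = 74.66.
Matching ψ, ψ′ at both faces gives T = [1 + U₀² sinh²(κa) / (4E(U₀ − E))]⁻¹ = 1/8546 = 0.000117.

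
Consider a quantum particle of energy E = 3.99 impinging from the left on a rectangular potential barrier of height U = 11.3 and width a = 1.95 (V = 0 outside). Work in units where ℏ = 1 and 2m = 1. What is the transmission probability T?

T = 0.0000963

E < U: inside the barrier ψ ∝ e^{±κx} with κ = √(2m(U − E))/ℏ = 2.704.
κa = 5.272, sinh(κa) = 97.42.
The exact tunnelling result is T⁻¹ = 1 + U² sinh²(κa) / [4E(U − E)] = 10390, so T = 0.0000963.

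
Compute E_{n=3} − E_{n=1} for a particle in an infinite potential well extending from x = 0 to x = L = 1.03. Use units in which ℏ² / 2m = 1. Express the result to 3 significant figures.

ΔE = 74.4

E_n = n²π²ℏ²/(2mL²), so ΔE = (3² − 1²) π²ℏ²/(2mL²).
ΔE = 8 × π² / (2 × 0.5 × 1.03²) = 74.42.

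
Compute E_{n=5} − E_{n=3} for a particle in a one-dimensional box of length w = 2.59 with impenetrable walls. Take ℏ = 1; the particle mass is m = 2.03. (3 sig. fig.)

E_n = n²π²ℏ²/(2mw²), so ΔE = (5² − 3²) π²ℏ²/(2mw²).
ΔE = 16 × π² / (2 × 2.03 × 2.59²) = 5.798.

ΔE = 5.80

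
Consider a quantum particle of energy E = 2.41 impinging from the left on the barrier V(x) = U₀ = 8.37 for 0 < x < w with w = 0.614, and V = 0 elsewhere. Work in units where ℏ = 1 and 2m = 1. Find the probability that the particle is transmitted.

E < U₀: inside the barrier ψ ∝ e^{±κx} with κ = √(2m(U₀ − E))/ℏ = 2.441.
κw = 1.499, sinh(κw) = 2.127.
Matching ψ, ψ′ at both faces gives T = [1 + U₀² sinh²(κw) / (4E(U₀ − E))]⁻¹ = 1/6.516 = 0.153.

T = 0.153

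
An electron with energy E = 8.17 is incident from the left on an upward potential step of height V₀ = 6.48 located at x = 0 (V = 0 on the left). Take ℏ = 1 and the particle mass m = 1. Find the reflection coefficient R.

On each side the TISE gives plane waves with k = √(2m(E − V))/ℏ: k₁ = √(2·1·8.17) = 4.042, k₂ = √(2·1·1.69) = 1.838.
Continuity of ψ and ψ′ at the step yields the reflection amplitude r = (k₁ − k₂)/(k₁ + k₂) = 0.3747; thus R = |r|² = 0.1404, T = 0.8596.

R = 0.140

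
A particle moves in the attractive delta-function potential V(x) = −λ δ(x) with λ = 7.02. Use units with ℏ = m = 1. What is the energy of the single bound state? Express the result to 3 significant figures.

The bound state is ψ(x) = √κ e^{−κ|x|}. The derivative jump ψ'(0⁺) − ψ'(0⁻) = −(2mλ/ℏ²)ψ(0) fixes κ = mλ/ℏ² = 7.020.
Then E = −ℏ²κ²/(2m) = −mλ²/(2ℏ²) = -24.64.

E = -24.6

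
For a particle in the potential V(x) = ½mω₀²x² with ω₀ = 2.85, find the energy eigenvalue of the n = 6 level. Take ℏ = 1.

The oscillator eigenvalues are E_n = ℏω₀(n + ½), so E_6 = 2.85 × 6.5 = 18.53.

E = 18.5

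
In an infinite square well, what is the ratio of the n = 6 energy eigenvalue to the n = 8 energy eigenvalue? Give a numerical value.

0.5625

Since E_n ∝ n², the ratio is (6/8)² = 0.5625.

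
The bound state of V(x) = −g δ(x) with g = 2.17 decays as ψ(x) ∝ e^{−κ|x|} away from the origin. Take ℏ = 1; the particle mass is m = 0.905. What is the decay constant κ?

κ = 1.96

Integrating the TISE across x = 0 gives the cusp condition ψ'(0⁺) − ψ'(0⁻) = −(2mg/ℏ²)ψ(0).
With ψ ∝ e^{−κ|x|} this yields −2κ = −2mg/ℏ², so κ = mg/ℏ² = 1.964.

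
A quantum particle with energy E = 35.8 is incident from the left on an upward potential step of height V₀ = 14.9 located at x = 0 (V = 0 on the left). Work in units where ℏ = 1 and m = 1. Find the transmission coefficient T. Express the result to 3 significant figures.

T = 0.982

On each side the TISE gives plane waves with k = √(2m(E − V))/ℏ: k₁ = √(2·1·35.8) = 8.462, k₂ = √(2·1·20.9) = 6.465.
Continuity of ψ and ψ′ at the step yields the reflection amplitude r = (k₁ − k₂)/(k₁ + k₂) = 0.1337; thus R = |r|² = 0.01789, T = 0.9821.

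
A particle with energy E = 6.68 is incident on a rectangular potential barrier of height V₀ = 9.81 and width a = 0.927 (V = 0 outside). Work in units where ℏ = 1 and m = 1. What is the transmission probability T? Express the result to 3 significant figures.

E < V₀: inside the barrier ψ ∝ e^{±κx} with κ = √(2m(V₀ − E))/ℏ = 2.502.
κa = 2.319, sinh(κa) = 5.035.
The exact tunnelling result is T⁻¹ = 1 + V₀² sinh²(κa) / [4E(V₀ − E)] = 30.18, so T = 0.0331.

T = 0.0331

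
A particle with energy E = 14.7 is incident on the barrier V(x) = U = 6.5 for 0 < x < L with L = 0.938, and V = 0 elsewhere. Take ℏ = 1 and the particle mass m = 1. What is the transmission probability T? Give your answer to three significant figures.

T = 0.968

E > U: inside the barrier k₂ = √(2m(E − U))/ℏ = 4.050, k₂L = 3.799.
Matching at both interfaces gives T⁻¹ = 1 + U² sin²(k₂L) / [4E(E − U)] = 1.033, hence T = 0.968.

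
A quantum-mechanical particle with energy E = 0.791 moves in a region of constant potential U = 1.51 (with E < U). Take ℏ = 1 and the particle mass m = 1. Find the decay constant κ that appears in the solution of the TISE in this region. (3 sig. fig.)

κ = 1.20

Since E < U the TISE in this region is ψ'' = κ²ψ with κ = √(2m(U − E))/ℏ.
κ = √(2 × 1 × 0.719) = 1.199.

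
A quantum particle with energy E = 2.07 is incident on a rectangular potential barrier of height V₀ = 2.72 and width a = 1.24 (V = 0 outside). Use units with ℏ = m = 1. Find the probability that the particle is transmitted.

T = 0.163

E < V₀: inside the barrier ψ ∝ e^{±κx} with κ = √(2m(V₀ − E))/ℏ = 1.140.
κa = 1.414, sinh(κa) = 1.934.
The exact tunnelling result is T⁻¹ = 1 + V₀² sinh²(κa) / [4E(V₀ − E)] = 6.143, so T = 0.163.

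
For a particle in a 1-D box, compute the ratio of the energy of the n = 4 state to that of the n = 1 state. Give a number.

Since E_n ∝ n², the ratio is (4/1)² = 16.

16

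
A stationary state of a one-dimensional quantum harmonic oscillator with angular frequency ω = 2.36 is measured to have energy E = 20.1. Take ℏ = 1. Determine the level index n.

n = 8

Invert E_n = (n + ½)ℏω: n = E/ℏω − ½ = 8.017, so n = 8.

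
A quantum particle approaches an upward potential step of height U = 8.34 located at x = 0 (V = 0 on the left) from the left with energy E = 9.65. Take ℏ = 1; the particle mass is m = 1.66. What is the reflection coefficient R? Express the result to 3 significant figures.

On each side the TISE gives plane waves with k = √(2m(E − V))/ℏ: k₁ = √(2·1.66·9.65) = 5.660, k₂ = √(2·1.66·1.31) = 2.085.
Continuity of ψ and ψ′ at the step yields the reflection amplitude r = (k₁ − k₂)/(k₁ + k₂) = 0.4615; thus R = |r|² = 0.2130, T = 0.7870.

R = 0.213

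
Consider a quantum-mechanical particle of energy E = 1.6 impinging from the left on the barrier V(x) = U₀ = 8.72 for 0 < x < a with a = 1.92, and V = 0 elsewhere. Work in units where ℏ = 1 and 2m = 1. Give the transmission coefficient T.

E < U₀: inside the barrier ψ ∝ e^{±κx} with κ = √(2m(U₀ − E))/ℏ = 2.668.
κa = 5.123, sinh(κa) = 83.93.
Matching ψ, ψ′ at both faces gives T = [1 + U₀² sinh²(κa) / (4E(U₀ − E))]⁻¹ = 1/11760 = 0.0000851.

T = 0.0000851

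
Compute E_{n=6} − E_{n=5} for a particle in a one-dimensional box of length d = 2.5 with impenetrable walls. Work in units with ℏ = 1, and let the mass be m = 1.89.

ΔE = 4.60

E_n = n²π²ℏ²/(2md²), so ΔE = (6² − 5²) π²ℏ²/(2md²).
ΔE = 11 × π² / (2 × 1.89 × 2.5²) = 4.595.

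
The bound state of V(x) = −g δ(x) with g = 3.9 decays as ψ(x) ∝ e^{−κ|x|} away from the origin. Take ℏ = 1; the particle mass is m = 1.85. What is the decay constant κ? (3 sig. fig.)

κ = 7.22

Integrate −(ℏ²/2m)ψ'' − gδ(x)ψ = Eψ from −ε to +ε: the ψ'' term gives ψ'(0⁺) − ψ'(0⁻) and the δ term gives −(2mg/ℏ²)ψ(0).
With ψ ∝ e^{−κ|x|} this yields −2κ = −2mg/ℏ², so κ = mg/ℏ² = 7.215.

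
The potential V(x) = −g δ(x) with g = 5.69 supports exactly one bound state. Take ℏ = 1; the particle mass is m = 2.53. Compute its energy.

E = -41.0

For x ≠ 0 the bound state is ψ ∝ e^{−κ|x|}; integrating the TISE across the delta gives the cusp condition 2κ = 2mg/ℏ², so κ = 14.40.
Then E = −ℏ²κ²/(2m) = −mg²/(2ℏ²) = -40.96.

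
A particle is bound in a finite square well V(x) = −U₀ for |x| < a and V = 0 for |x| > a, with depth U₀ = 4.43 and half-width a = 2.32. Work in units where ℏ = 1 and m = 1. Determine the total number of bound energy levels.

N = 5

Define the well-strength parameter z₀ = (a/ℏ)√(2mU₀) = 2.32 × √(2·1·4.43) = 6.906.
A new bound state (alternating even/odd) appears each time z₀ passes a multiple of π/2, so N = ⌊2z₀/π⌋ + 1 = ⌊4.396⌋ + 1 = 5.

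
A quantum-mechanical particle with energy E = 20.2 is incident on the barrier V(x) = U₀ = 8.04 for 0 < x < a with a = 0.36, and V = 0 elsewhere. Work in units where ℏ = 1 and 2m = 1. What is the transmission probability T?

T = 0.944

Above the barrier the interior wavenumber is k₂ = √(2m(E − U₀))/ℏ = 3.487, giving phase k₂a = 1.255.
T = [1 + U₀² sin²(k₂a) / (4E(E − U₀))]⁻¹ = 1/1.059 = 0.944.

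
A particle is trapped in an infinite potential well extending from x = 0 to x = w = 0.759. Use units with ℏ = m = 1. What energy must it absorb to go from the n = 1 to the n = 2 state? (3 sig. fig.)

ΔE = 25.7

E_n = n²π²ℏ²/(2mw²), so ΔE = (2² − 1²) π²ℏ²/(2mw²).
ΔE = 3 × π² / (2 × 1 × 0.759²) = 25.70.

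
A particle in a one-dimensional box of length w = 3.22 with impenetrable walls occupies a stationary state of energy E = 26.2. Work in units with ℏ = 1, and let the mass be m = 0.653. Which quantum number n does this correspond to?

n = 6

From E_n = n²π²ℏ²/(2mw²) invert to n = √(2mw²E)/(πℏ).
n = (3.22/π) × √(2 × 0.653 × 26.2) = 5.996 → n = 6.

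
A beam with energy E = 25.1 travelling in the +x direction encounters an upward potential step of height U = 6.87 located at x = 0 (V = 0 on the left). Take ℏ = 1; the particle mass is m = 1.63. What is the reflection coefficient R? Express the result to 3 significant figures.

R = 0.00636

On each side the TISE gives plane waves with k = √(2m(E − V))/ℏ: k₁ = √(2·1.63·25.1) = 9.046, k₂ = √(2·1.63·18.23) = 7.709.
Matching ψ and ψ′ at x = 0 gives r = (k₁ − k₂)/(k₁ + k₂), so R = r² = 0.006365 and T = 1 − R = 0.9936.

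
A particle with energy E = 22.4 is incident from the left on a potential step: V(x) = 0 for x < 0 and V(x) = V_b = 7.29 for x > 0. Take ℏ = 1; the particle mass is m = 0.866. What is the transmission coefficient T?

On each side the TISE gives plane waves with k = √(2m(E − V))/ℏ: k₁ = √(2·0.866·22.4) = 6.229, k₂ = √(2·0.866·15.11) = 5.116.
Continuity of ψ and ψ′ at the step yields the reflection amplitude r = (k₁ − k₂)/(k₁ + k₂) = 0.09811; thus R = |r|² = 0.009625, T = 0.9904.

T = 0.990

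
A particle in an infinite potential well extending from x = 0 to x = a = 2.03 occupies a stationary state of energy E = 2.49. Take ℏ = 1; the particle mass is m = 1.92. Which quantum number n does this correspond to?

n = 2

From E_n = n²π²ℏ²/(2ma²) invert to n = √(2ma²E)/(πℏ).
n = (2.03/π) × √(2 × 1.92 × 2.49) = 1.998 → n = 2.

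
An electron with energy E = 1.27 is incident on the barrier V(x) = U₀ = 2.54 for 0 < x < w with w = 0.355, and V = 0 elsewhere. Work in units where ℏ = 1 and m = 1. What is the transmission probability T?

E < U₀: inside the barrier ψ ∝ e^{±κx} with κ = √(2m(U₀ − E))/ℏ = 1.594.
κw = 0.5658, sinh(κw) = 0.5964.
Matching ψ, ψ′ at both faces gives T = [1 + U₀² sinh²(κw) / (4E(U₀ − E))]⁻¹ = 1/1.356 = 0.738.

T = 0.738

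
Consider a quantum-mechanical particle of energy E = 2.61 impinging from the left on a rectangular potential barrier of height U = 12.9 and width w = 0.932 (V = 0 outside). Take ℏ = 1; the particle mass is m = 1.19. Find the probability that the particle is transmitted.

Since E < U the interior solution is evanescent with decay constant κ = √(2m(U − E))/ℏ = 4.949.
κw = 4.612, sinh(κw) = 50.35.
The exact tunnelling result is T⁻¹ = 1 + U² sinh²(κw) / [4E(U − E)] = 3928, so T = 0.000255.

T = 0.000255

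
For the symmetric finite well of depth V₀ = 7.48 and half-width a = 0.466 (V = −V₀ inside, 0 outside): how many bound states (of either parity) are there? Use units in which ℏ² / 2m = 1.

N = 1

Define the well-strength parameter z₀ = (a/ℏ)√(2mV₀) = 0.466 × √(2·0.5·7.48) = 1.274.
The even/odd transcendental equations gain one root per π/2 in z₀, giving N = 1 + ⌊2z₀/π⌋ = 1 + ⌊0.8114⌋ = 1.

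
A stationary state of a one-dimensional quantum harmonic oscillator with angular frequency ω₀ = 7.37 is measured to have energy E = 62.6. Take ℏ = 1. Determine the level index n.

n = 8

Invert E_n = (n + ½)ℏω₀: n = E/ℏω₀ − ½ = 7.994, so n = 8.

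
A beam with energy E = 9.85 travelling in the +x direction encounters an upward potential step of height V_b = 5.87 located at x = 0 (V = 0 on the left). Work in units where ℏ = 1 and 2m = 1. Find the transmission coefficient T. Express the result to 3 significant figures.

T = 0.950

The wavenumbers are k₁ = √(2mE)/ℏ = 3.138 on the left and k₂ = √(2m(E − V_b))/ℏ = 1.995 on the right.
Continuity of ψ and ψ′ at the step yields the reflection amplitude r = (k₁ − k₂)/(k₁ + k₂) = 0.2227; thus R = |r|² = 0.04962, T = 0.9504.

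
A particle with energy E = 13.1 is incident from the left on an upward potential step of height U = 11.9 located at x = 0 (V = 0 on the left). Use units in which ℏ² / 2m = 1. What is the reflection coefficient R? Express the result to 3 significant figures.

R = 0.287

On each side the TISE gives plane waves with k = √(2m(E − V))/ℏ: k₁ = √(2·½·13.1) = 3.619, k₂ = √(2·½·1.2) = 1.095.
Matching ψ and ψ′ at x = 0 gives r = (k₁ − k₂)/(k₁ + k₂), so R = r² = 0.2866 and T = 1 − R = 0.7134.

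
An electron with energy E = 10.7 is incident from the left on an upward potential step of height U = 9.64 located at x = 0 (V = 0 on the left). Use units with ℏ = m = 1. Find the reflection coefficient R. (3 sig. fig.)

R = 0.272

On each side the TISE gives plane waves with k = √(2m(E − V))/ℏ: k₁ = √(2·1·10.7) = 4.626, k₂ = √(2·1·1.06) = 1.456.
Matching ψ and ψ′ at x = 0 gives r = (k₁ − k₂)/(k₁ + k₂), so R = r² = 0.2717 and T = 1 − R = 0.7283.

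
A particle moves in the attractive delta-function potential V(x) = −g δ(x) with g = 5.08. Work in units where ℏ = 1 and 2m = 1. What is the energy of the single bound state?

For x ≠ 0 the bound state is ψ ∝ e^{−κ|x|}; integrating the TISE across the delta gives the cusp condition 2κ = 2mg/ℏ², so κ = 2.540.
Then E = −ℏ²κ²/(2m) = −mg²/(2ℏ²) = -6.452.

E = -6.45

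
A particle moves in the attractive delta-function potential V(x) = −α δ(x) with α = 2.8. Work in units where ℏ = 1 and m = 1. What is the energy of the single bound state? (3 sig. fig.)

For x ≠ 0 the bound state is ψ ∝ e^{−κ|x|}; integrating the TISE across the delta gives the cusp condition 2κ = 2mα/ℏ², so κ = 2.800.
Then E = −ℏ²κ²/(2m) = −mα²/(2ℏ²) = -3.920.

E = -3.92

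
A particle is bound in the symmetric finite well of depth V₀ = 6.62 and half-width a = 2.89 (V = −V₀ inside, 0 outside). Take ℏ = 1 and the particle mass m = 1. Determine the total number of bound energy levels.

N = 7

Define the well-strength parameter z₀ = (a/ℏ)√(2mV₀) = 2.89 × √(2·1·6.62) = 10.52.
A new bound state (alternating even/odd) appears each time z₀ passes a multiple of π/2, so N = ⌊2z₀/π⌋ + 1 = ⌊6.695⌋ + 1 = 7.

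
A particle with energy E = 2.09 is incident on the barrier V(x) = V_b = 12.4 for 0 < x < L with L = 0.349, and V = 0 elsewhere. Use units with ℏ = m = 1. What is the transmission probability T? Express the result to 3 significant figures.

E < V_b: inside the barrier ψ ∝ e^{±κx} with κ = √(2m(V_b − E))/ℏ = 4.541.
κL = 1.585, sinh(κL) = 2.337.
The exact tunnelling result is T⁻¹ = 1 + V_b² sinh²(κL) / [4E(V_b − E)] = 10.74, so T = 0.0931.

T = 0.0931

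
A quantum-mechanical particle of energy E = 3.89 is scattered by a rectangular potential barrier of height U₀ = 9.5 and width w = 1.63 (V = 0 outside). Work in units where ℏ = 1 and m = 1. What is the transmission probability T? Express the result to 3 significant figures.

E < U₀: inside the barrier ψ ∝ e^{±κx} with κ = √(2m(U₀ − E))/ℏ = 3.350.
κw = 5.460, sinh(κw) = 117.5.
The exact tunnelling result is T⁻¹ = 1 + U₀² sinh²(κw) / [4E(U₀ − E)] = 14280, so T = 0.0000700.

T = 0.0000700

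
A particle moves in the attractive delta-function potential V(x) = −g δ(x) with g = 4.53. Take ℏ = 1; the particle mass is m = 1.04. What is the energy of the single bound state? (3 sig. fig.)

E = -10.7

For x ≠ 0 the bound state is ψ ∝ e^{−κ|x|}; integrating the TISE across the delta gives the cusp condition 2κ = 2mg/ℏ², so κ = 4.711.
Then E = −ℏ²κ²/(2m) = −mg²/(2ℏ²) = -10.67.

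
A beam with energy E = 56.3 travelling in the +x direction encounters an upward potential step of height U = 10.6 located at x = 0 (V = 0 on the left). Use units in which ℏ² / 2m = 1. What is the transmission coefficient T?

The wavenumbers are k₁ = √(2mE)/ℏ = 7.503 on the left and k₂ = √(2m(E − U))/ℏ = 6.760 on the right.
Continuity of ψ and ψ′ at the step yields the reflection amplitude r = (k₁ − k₂)/(k₁ + k₂) = 0.05210; thus R = |r|² = 0.002715, T = 0.9973.

T = 0.997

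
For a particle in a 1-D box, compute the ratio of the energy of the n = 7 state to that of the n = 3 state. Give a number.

5.44444

Since E_n ∝ n², the ratio is (7/3)² = 5.44444.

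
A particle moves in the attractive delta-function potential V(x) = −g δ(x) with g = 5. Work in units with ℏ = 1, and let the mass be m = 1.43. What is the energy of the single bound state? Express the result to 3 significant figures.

E = -17.9

For x ≠ 0 the bound state is ψ ∝ e^{−κ|x|}; integrating the TISE across the delta gives the cusp condition 2κ = 2mg/ℏ², so κ = 7.150.
Then E = −ℏ²κ²/(2m) = −mg²/(2ℏ²) = -17.88.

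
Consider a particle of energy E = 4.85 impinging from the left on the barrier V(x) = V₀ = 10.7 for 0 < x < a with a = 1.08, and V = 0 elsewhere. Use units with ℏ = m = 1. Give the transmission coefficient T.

E < V₀: inside the barrier ψ ∝ e^{±κx} with κ = √(2m(V₀ − E))/ℏ = 3.421.
κa = 3.694, sinh(κa) = 20.09.
Matching ψ, ψ′ at both faces gives T = [1 + V₀² sinh²(κa) / (4E(V₀ − E))]⁻¹ = 1/408.3 = 0.00245.

T = 0.00245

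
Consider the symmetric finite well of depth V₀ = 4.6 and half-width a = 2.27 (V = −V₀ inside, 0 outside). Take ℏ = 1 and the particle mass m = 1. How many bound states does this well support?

N = 5

The dimensionless depth is z₀ = a√(2mV₀)/ℏ = 2.27 × √(9.200) = 6.885.
The even/odd transcendental equations gain one root per π/2 in z₀, giving N = 1 + ⌊2z₀/π⌋ = 1 + ⌊4.383⌋ = 5.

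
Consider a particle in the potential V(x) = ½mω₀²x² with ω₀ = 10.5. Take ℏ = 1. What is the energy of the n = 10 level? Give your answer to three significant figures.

E = 110

The oscillator eigenvalues are E_n = ℏω₀(n + ½), so E_10 = 10.5 × 10.5 = 110.3.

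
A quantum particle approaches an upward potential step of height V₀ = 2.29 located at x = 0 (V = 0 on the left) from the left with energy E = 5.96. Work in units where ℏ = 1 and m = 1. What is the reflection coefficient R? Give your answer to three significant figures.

R = 0.0146

The wavenumbers are k₁ = √(2mE)/ℏ = 3.453 on the left and k₂ = √(2m(E − V₀))/ℏ = 2.709 on the right.
Matching ψ and ψ′ at x = 0 gives r = (k₁ − k₂)/(k₁ + k₂), so R = r² = 0.01455 and T = 1 − R = 0.9854.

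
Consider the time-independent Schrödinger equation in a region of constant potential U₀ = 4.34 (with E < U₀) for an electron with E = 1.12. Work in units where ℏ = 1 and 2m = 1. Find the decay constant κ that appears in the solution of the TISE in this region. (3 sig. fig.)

Since E < U₀ the TISE in this region is ψ'' = κ²ψ with κ = √(2m(U₀ − E))/ℏ.
κ = √(2 × 0.5 × 3.22) = 1.794.

κ = 1.79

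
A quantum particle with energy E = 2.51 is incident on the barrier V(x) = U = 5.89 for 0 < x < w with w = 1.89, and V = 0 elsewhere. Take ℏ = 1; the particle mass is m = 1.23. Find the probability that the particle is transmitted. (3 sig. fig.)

T = 0.0000722

E < U: inside the barrier ψ ∝ e^{±κx} with κ = √(2m(U − E))/ℏ = 2.884.
κw = 5.450, sinh(κw) = 116.4.
The exact tunnelling result is T⁻¹ = 1 + U² sinh²(κw) / [4E(U − E)] = 13840, so T = 0.0000722.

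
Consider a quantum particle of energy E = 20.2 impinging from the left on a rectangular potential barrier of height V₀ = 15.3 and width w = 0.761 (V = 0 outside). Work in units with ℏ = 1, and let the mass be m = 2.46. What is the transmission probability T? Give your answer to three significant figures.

T = 0.843

Above the barrier the interior wavenumber is k₂ = √(2m(E − V₀))/ℏ = 4.910, giving phase k₂w = 3.737.
T = [1 + V₀² sin²(k₂w) / (4E(E − V₀))]⁻¹ = 1/1.186 = 0.843.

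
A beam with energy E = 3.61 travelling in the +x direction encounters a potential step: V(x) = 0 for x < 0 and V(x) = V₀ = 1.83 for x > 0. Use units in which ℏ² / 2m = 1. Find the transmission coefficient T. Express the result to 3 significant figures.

T = 0.969

On each side the TISE gives plane waves with k = √(2m(E − V))/ℏ: k₁ = √(2·½·3.61) = 1.900, k₂ = √(2·½·1.78) = 1.334.
Matching ψ and ψ′ at x = 0 gives r = (k₁ − k₂)/(k₁ + k₂), so R = r² = 0.03061 and T = 1 − R = 0.9694.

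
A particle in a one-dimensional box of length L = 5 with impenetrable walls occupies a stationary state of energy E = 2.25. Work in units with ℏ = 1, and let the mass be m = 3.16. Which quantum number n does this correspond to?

n = 6

From E_n = n²π²ℏ²/(2mL²) invert to n = √(2mL²E)/(πℏ).
n = (5/π) × √(2 × 3.16 × 2.25) = 6.002 → n = 6.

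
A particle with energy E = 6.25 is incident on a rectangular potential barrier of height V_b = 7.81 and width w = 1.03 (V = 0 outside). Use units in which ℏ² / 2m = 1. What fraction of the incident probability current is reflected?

R = 0.814

E < V_b: inside the barrier ψ ∝ e^{±κx} with κ = √(2m(V_b − E))/ℏ = 1.249.
κw = 1.286, sinh(κw) = 1.672.
Matching ψ, ψ′ at both faces gives T = [1 + V_b² sinh²(κw) / (4E(V_b − E))]⁻¹ = 1/5.372 = 0.186.
R = 1 − T = 0.814.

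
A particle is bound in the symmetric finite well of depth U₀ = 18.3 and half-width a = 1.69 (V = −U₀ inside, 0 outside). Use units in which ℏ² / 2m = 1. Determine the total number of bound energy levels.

N = 5

The dimensionless depth is z₀ = a√(2mU₀)/ℏ = 1.69 × √(18.30) = 7.230.
The even/odd transcendental equations gain one root per π/2 in z₀, giving N = 1 + ⌊2z₀/π⌋ = 1 + ⌊4.602⌋ = 5.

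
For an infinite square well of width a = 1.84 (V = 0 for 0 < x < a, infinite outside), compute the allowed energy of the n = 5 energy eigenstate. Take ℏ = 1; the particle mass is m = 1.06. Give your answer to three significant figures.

Requiring ψ(0) = ψ(a) = 0 quantises k = nπ/a, hence E_n = ℏ²k²/2m = n²π²ℏ²/(2ma²).
E_5 = 5² × π² / (2 × 1.06 × 1.84²) = 34.38.

E = 34.4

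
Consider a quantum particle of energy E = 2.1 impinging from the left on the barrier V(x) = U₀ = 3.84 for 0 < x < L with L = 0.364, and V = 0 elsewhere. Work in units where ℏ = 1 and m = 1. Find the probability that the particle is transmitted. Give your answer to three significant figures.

E < U₀: inside the barrier ψ ∝ e^{±κx} with κ = √(2m(U₀ − E))/ℏ = 1.865.
κL = 0.6790, sinh(κL) = 0.7324.
The exact tunnelling result is T⁻¹ = 1 + U₀² sinh²(κL) / [4E(U₀ − E)] = 1.541, so T = 0.649.

T = 0.649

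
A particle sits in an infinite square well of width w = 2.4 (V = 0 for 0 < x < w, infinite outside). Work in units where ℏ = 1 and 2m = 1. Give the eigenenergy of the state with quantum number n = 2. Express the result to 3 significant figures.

Requiring ψ(0) = ψ(w) = 0 quantises k = nπ/w, hence E_n = ℏ²k²/2m = n²π²ℏ²/(2mw²).
E_2 = 2² × π² / (2 × 0.5 × 2.4²) = 6.854.

E = 6.85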